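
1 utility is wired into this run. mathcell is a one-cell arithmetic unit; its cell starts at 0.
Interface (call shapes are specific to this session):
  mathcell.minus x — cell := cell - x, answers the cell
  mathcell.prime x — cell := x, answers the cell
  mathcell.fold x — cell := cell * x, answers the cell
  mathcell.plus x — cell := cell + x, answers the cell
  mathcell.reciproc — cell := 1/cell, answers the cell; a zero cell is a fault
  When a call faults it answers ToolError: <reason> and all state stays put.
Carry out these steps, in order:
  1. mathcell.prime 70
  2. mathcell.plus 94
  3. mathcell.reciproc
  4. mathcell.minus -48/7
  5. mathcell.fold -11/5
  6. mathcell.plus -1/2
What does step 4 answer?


Next I call mathcell.prime on x=70, yielding 70.
Next I call mathcell.plus on x=94, yielding 164.
Calling mathcell.reciproc, → 1/164.
I try mathcell.minus on x=-48/7, and see 7879/1148.
Using mathcell.fold on x=-11/5, giving -86669/5740.
Using mathcell.plus on x=-1/2, and see -89539/5740.

Answer: 7879/1148


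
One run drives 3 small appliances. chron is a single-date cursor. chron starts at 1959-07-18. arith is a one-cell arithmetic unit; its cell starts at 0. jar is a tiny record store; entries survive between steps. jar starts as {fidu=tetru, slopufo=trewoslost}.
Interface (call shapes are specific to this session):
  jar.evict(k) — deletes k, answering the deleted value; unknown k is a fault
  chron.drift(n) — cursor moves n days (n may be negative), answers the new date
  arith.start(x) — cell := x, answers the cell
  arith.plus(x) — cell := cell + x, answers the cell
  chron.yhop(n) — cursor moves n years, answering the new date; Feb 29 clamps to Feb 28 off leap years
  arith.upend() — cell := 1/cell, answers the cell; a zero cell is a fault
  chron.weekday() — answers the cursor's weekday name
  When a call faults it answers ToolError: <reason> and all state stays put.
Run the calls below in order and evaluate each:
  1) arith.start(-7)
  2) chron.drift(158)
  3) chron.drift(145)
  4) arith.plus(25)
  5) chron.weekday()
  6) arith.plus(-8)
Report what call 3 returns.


Answer: 1960-05-16

Derivation:
I use arith.start on -7, which returns -7.
Next I call chron.drift on 158, yielding 1959-12-23.
Now I run chron.drift on 145, and observe 1960-05-16.
I use arith.plus on 25, yielding 18.
Now I run chron.weekday, and see Monday.
I try arith.plus on -8, and see 10.


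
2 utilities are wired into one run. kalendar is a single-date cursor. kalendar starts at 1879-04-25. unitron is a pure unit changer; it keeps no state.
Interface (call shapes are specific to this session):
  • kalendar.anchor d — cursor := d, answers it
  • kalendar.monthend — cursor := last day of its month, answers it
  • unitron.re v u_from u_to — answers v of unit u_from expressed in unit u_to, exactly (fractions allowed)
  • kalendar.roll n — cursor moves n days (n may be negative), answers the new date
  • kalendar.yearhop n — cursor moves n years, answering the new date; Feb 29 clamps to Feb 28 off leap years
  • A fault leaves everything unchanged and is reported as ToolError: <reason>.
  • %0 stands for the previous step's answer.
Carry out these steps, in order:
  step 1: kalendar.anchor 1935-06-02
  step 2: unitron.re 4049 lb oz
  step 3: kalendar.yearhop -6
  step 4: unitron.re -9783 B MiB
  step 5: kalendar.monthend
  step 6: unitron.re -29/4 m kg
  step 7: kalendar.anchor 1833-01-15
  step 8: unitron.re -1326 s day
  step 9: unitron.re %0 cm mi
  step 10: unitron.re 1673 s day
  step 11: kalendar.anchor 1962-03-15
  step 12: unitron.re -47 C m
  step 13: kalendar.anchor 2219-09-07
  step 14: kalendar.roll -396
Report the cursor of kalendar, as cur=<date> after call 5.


Answer: cur=1929-06-30

Derivation:
Act: kalendar.anchor[d→1935-06-02]
Obs: 1935-06-02
Act: unitron.re[v→4049; u_from→lb; u_to→oz]
Obs: 64784
Act: kalendar.yearhop[n→-6]
Obs: 1929-06-02
Act: unitron.re[v→-9783; u_from→B; u_to→MiB]
Obs: -9783/1048576
Act: kalendar.monthend[]
Obs: 1929-06-30
Act: unitron.re[v→-29/4; u_from→m; u_to→kg]
Obs: ToolError: incompatible units
Act: kalendar.anchor[d→1833-01-15]
Obs: 1833-01-15
Act: unitron.re[v→-1326; u_from→s; u_to→day]
Obs: -221/14400
Act: unitron.re[v→%0; u_from→cm; u_to→mi]
Obs: -221/2317455360
Act: unitron.re[v→1673; u_from→s; u_to→day]
Obs: 1673/86400
Act: kalendar.anchor[d→1962-03-15]
Obs: 1962-03-15
Act: unitron.re[v→-47; u_from→C; u_to→m]
Obs: ToolError: incompatible units
Act: kalendar.anchor[d→2219-09-07]
Obs: 2219-09-07
Act: kalendar.roll[n→-396]
Obs: 2218-08-07


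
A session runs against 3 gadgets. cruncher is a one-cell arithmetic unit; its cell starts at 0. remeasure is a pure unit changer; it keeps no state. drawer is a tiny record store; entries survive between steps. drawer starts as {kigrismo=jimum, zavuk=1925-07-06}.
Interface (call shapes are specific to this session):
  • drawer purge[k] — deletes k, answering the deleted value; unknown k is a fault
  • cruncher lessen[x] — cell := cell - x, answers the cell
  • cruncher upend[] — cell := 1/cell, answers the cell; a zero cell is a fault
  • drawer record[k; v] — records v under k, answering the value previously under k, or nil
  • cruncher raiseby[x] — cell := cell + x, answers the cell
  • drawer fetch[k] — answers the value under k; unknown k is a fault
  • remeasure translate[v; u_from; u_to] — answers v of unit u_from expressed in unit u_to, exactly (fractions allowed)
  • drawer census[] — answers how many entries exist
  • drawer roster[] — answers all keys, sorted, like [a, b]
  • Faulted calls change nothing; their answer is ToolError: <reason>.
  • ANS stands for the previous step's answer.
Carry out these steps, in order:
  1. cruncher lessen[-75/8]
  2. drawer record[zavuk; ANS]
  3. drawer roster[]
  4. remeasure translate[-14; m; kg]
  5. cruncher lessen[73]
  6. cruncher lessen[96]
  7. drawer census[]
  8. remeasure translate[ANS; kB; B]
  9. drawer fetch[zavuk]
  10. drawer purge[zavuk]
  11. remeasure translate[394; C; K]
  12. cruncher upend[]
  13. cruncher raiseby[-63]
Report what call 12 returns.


Answer: -8/1277

Derivation:
>>> cruncher lessen x→-75/8
:: 75/8
>>> drawer record k→zavuk v→ANS
:: 1925-07-06
>>> drawer roster
:: [kigrismo, zavuk]
>>> remeasure translate v→-14 u_from→m u_to→kg
:: ToolError: incompatible units
>>> cruncher lessen x→73
:: -509/8
>>> cruncher lessen x→96
:: -1277/8
>>> drawer census
:: 2
>>> remeasure translate v→ANS u_from→kB u_to→B
:: 2000
>>> drawer fetch k→zavuk
:: 75/8
>>> drawer purge k→zavuk
:: 75/8
>>> remeasure translate v→394 u_from→C u_to→K
:: 13343/20
>>> cruncher upend
:: -8/1277
>>> cruncher raiseby x→-63
:: -80459/1277


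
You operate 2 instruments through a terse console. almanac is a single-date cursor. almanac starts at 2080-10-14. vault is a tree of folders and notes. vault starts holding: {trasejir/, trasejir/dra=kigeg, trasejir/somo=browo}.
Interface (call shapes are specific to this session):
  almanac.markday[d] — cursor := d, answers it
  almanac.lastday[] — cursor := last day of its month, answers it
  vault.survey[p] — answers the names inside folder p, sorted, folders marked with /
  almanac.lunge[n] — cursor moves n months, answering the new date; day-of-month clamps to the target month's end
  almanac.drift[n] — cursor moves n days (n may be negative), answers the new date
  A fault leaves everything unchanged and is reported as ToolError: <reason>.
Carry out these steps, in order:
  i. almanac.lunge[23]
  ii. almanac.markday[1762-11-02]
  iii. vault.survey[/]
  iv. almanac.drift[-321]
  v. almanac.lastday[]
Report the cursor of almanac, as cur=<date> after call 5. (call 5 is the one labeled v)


Answer: cur=1761-12-31

Derivation:
Using almanac.lunge with n→23, and get 2082-09-14.
I use almanac.markday with d→1762-11-02, → 1762-11-02.
Next I call vault.survey with p→/: [trasejir/].
Now I run almanac.drift with n→-321, and observe 1761-12-16.
I call almanac.lastday, and observe 1761-12-31.


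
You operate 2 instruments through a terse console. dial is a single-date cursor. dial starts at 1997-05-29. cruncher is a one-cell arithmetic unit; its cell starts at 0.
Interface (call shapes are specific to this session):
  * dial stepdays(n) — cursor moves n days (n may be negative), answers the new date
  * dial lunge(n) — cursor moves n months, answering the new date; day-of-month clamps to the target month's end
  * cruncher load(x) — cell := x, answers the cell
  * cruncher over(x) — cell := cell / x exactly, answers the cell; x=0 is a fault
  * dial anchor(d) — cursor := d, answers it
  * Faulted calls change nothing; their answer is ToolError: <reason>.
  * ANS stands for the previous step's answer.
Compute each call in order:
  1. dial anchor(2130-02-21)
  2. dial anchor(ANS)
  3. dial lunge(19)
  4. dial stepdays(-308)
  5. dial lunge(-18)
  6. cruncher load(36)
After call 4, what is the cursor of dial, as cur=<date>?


// dial anchor(2130-02-21) == 2130-02-21
// dial anchor(ANS) == 2130-02-21
// dial lunge(19) == 2131-09-21
// dial stepdays(-308) == 2130-11-17
// dial lunge(-18) == 2129-05-17
// cruncher load(36) == 36

Answer: cur=2130-11-17


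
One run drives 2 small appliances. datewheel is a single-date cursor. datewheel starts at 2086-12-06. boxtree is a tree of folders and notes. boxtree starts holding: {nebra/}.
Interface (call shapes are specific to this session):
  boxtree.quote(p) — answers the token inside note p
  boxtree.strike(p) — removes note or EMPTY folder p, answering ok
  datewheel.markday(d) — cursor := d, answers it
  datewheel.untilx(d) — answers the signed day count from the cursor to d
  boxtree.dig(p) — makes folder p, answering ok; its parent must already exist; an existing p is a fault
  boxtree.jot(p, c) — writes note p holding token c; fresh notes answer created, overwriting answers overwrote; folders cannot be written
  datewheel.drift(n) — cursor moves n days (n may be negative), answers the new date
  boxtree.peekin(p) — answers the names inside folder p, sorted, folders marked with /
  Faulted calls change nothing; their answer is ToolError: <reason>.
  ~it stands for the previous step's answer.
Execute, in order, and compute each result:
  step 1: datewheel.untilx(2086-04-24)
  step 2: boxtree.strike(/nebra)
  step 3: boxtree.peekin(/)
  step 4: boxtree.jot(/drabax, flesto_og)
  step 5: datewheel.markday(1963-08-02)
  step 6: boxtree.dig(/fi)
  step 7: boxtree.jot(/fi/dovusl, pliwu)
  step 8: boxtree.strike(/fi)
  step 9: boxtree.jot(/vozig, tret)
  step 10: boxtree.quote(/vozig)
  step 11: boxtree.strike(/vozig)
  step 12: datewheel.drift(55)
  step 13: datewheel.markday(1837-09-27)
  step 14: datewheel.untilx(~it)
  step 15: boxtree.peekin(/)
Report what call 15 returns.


Answer: [drabax, fi/]

Derivation:
% datewheel.untilx 2086-04-24
[out] -226
% boxtree.strike /nebra
[out] ok
% boxtree.peekin /
[out] []
% boxtree.jot /drabax flesto_og
[out] created
% datewheel.markday 1963-08-02
[out] 1963-08-02
% boxtree.dig /fi
[out] ok
% boxtree.jot /fi/dovusl pliwu
[out] created
% boxtree.strike /fi
[out] ToolError: not empty
% boxtree.jot /vozig tret
[out] created
% boxtree.quote /vozig
[out] tret
% boxtree.strike /vozig
[out] ok
% datewheel.drift 55
[out] 1963-09-26
% datewheel.markday 1837-09-27
[out] 1837-09-27
% datewheel.untilx ~it
[out] 0
% boxtree.peekin /
[out] [drabax, fi/]


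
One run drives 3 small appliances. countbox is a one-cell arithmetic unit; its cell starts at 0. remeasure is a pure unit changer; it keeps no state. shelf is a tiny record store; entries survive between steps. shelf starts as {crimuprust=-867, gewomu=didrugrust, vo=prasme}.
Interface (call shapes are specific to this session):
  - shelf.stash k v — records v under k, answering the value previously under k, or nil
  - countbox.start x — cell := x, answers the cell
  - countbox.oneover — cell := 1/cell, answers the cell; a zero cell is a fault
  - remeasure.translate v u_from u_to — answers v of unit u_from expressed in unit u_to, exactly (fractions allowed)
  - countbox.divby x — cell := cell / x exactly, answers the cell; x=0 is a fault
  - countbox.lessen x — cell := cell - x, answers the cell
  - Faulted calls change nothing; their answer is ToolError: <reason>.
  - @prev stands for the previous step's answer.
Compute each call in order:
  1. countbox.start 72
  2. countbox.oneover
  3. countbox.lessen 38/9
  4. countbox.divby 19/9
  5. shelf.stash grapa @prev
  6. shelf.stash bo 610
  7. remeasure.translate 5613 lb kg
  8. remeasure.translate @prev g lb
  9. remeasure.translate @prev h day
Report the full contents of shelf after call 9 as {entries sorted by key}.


Answer: {bo=610, crimuprust=-867, gewomu=didrugrust, grapa=-303/152, vo=prasme}

Derivation:
% start x→72
:: 72
% oneover
:: 1/72
% lessen x→38/9
:: -101/24
% divby x→19/9
:: -303/152
% stash k→grapa v→@prev
:: nil
% stash k→bo v→610
:: nil
% translate v→5613 u_from→lb u_to→kg
:: 254601397281/100000000
% translate v→@prev u_from→g u_to→lb
:: 5613/1000
% translate v→@prev u_from→h u_to→day
:: 1871/8000


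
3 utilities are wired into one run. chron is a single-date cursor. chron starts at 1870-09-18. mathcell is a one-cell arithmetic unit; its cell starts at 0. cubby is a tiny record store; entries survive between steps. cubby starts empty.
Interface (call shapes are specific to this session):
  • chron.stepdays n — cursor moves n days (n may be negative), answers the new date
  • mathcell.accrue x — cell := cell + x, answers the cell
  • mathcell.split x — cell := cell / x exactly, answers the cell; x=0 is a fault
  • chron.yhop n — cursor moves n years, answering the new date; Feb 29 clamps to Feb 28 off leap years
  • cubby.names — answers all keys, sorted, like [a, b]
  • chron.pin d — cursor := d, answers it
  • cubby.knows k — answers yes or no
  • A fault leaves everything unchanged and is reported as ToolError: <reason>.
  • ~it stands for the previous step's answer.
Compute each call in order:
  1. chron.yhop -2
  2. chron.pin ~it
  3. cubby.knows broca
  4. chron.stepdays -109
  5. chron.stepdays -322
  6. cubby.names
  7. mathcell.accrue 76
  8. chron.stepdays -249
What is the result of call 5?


Answer: 1867-07-15

Derivation:
I try chron.yhop using n=-2, yielding 1868-09-18.
Next I call chron.pin using d=~it, giving 1868-09-18.
I use cubby.knows using k=broca, giving no.
I run chron.stepdays using n=-109: 1868-06-01.
Then chron.stepdays using n=-322, yielding 1867-07-15.
Calling cubby.names(), and see [].
Then mathcell.accrue using x=76, — result: 76.
I use chron.stepdays using n=-249, and get 1866-11-08.


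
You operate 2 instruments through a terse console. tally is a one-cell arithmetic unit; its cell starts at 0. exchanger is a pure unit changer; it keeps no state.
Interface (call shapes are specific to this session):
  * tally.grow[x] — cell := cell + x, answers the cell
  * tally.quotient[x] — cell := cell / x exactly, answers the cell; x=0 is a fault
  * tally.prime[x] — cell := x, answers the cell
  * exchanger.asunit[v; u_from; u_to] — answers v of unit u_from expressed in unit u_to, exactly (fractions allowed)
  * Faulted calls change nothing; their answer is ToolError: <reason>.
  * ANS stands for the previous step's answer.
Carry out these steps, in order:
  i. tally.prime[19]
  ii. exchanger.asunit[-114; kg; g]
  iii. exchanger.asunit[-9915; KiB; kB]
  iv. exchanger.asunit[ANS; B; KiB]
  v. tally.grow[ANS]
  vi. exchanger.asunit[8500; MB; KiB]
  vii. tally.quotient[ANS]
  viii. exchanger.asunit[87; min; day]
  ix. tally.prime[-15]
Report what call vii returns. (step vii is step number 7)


Invoking tally.prime with x→19, — result: 19.
Invoking exchanger.asunit with v→-114, u_from→kg, u_to→g: -114000.
I invoke exchanger.asunit with v→-9915, u_from→KiB, u_to→kB, giving -253824/25.
Next I call exchanger.asunit with v→ANS, u_from→B, u_to→KiB, → -1983/200.
Then tally.grow with x→ANS, giving 1817/200.
I try exchanger.asunit with v→8500, u_from→MB, u_to→KiB, and see 33203125/4.
Then tally.quotient with x→ANS, → 1817/1660156250.
I run exchanger.asunit with v→87, u_from→min, u_to→day: 29/480.
I invoke tally.prime with x→-15, and see -15.

Answer: 1817/1660156250


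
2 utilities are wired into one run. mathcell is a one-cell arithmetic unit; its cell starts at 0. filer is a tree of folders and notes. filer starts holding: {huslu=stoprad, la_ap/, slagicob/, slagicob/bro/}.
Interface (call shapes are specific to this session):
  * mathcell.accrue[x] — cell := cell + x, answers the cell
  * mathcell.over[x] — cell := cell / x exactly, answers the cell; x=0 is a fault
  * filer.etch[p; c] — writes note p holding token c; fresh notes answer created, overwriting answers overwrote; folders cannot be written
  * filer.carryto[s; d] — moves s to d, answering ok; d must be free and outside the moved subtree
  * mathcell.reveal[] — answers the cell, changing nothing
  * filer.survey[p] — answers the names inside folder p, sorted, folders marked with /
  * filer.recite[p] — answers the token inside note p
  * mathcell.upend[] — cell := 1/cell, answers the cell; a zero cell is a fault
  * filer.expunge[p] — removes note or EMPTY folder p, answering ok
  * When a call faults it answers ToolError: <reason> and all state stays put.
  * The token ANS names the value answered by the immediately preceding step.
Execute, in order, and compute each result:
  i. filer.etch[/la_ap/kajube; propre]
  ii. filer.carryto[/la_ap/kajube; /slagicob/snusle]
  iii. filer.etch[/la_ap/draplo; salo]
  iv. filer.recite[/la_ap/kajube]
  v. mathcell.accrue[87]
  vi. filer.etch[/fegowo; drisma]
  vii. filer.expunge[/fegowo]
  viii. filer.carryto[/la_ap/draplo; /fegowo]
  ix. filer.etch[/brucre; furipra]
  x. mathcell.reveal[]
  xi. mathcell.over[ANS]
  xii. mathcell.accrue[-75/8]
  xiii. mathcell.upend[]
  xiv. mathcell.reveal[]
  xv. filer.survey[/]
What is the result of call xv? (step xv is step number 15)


~$ etch /la_ap/kajube propre
:: created
~$ carryto /la_ap/kajube /slagicob/snusle
:: ok
~$ etch /la_ap/draplo salo
:: created
~$ recite /la_ap/kajube
:: ToolError: not found
~$ accrue 87
:: 87
~$ etch /fegowo drisma
:: created
~$ expunge /fegowo
:: ok
~$ carryto /la_ap/draplo /fegowo
:: ok
~$ etch /brucre furipra
:: created
~$ reveal
:: 87
~$ over ANS
:: 1
~$ accrue -75/8
:: -67/8
~$ upend
:: -8/67
~$ reveal
:: -8/67
~$ survey /
:: [brucre, fegowo, huslu, la_ap/, slagicob/]

Answer: [brucre, fegowo, huslu, la_ap/, slagicob/]


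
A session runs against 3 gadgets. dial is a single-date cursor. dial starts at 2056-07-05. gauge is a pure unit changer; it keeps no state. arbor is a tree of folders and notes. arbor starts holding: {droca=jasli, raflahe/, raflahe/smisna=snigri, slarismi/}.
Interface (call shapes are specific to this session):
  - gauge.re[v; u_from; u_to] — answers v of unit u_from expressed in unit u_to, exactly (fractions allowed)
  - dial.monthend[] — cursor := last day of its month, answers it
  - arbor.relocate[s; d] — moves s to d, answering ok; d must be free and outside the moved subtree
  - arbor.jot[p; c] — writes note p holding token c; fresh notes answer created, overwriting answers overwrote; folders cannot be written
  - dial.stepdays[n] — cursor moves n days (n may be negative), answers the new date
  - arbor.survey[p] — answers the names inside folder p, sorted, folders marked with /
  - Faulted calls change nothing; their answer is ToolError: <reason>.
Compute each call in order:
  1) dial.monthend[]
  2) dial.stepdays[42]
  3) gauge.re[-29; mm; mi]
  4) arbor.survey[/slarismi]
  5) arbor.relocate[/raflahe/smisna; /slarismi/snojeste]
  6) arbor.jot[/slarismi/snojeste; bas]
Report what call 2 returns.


>> dial.monthend()
<< 2056-07-31
>> dial.stepdays(n=42)
<< 2056-09-11
>> gauge.re(v=-29, u_from=mm, u_to=mi)
<< -29/1609344
>> arbor.survey(p=/slarismi)
<< []
>> arbor.relocate(s=/raflahe/smisna, d=/slarismi/snojeste)
<< ok
>> arbor.jot(p=/slarismi/snojeste, c=bas)
<< overwrote

Answer: 2056-09-11


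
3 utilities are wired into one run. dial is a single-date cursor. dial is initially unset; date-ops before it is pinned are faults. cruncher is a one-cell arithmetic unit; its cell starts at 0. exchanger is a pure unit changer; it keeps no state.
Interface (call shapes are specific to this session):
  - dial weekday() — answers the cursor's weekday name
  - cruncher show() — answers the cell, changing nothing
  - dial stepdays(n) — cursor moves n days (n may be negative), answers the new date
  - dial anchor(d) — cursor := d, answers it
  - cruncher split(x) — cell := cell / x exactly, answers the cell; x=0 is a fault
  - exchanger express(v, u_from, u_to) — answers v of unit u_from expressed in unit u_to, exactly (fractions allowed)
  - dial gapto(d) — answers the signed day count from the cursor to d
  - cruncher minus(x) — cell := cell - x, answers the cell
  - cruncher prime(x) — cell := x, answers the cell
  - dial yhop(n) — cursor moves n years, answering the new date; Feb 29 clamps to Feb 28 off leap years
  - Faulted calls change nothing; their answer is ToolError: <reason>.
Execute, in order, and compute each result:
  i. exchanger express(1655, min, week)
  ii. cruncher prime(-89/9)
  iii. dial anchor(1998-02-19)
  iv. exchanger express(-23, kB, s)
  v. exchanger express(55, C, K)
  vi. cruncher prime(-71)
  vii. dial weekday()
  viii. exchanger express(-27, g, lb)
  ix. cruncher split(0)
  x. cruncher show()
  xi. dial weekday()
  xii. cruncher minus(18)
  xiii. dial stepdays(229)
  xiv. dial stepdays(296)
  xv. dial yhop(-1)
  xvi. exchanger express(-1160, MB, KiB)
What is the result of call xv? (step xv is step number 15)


Answer: 1998-07-29

Derivation:
% exchanger express v: 1655 u_from: min u_to: week
:: 331/2016
% cruncher prime x: -89/9
:: -89/9
% dial anchor d: 1998-02-19
:: 1998-02-19
% exchanger express v: -23 u_from: kB u_to: s
:: ToolError: incompatible units
% exchanger express v: 55 u_from: C u_to: K
:: 6563/20
% cruncher prime x: -71
:: -71
% dial weekday
:: Thursday
% exchanger express v: -27 u_from: g u_to: lb
:: -2700000/45359237
% cruncher split x: 0
:: ToolError: division by zero
% cruncher show
:: -71
% dial weekday
:: Thursday
% cruncher minus x: 18
:: -89
% dial stepdays n: 229
:: 1998-10-06
% dial stepdays n: 296
:: 1999-07-29
% dial yhop n: -1
:: 1998-07-29
% exchanger express v: -1160 u_from: MB u_to: KiB
:: -2265625/2


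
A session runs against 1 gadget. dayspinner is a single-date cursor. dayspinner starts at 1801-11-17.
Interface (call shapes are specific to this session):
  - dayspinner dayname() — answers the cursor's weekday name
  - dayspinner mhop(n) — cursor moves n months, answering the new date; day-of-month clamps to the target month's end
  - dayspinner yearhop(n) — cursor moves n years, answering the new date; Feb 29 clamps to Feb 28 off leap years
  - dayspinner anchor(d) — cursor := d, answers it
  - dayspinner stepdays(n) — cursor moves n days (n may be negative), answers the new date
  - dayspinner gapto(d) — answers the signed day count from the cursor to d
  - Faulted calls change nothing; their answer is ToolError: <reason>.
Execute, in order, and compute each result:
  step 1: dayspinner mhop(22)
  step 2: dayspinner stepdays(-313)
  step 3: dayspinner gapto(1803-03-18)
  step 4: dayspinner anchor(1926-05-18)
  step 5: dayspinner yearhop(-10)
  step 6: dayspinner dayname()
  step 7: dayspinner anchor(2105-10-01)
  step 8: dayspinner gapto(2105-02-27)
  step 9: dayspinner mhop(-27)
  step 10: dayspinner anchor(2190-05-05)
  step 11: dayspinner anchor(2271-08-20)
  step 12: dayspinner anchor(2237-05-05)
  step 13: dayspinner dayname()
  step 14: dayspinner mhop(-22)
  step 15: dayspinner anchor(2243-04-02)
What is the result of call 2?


Answer: 1802-11-08

Derivation:
~$ dayspinner mhop n→22
  1803-09-17
~$ dayspinner stepdays n→-313
  1802-11-08
~$ dayspinner gapto d→1803-03-18
  130
~$ dayspinner anchor d→1926-05-18
  1926-05-18
~$ dayspinner yearhop n→-10
  1916-05-18
~$ dayspinner dayname
  Thursday
~$ dayspinner anchor d→2105-10-01
  2105-10-01
~$ dayspinner gapto d→2105-02-27
  -216
~$ dayspinner mhop n→-27
  2103-07-01
~$ dayspinner anchor d→2190-05-05
  2190-05-05
~$ dayspinner anchor d→2271-08-20
  2271-08-20
~$ dayspinner anchor d→2237-05-05
  2237-05-05
~$ dayspinner dayname
  Friday
~$ dayspinner mhop n→-22
  2235-07-05
~$ dayspinner anchor d→2243-04-02
  2243-04-02


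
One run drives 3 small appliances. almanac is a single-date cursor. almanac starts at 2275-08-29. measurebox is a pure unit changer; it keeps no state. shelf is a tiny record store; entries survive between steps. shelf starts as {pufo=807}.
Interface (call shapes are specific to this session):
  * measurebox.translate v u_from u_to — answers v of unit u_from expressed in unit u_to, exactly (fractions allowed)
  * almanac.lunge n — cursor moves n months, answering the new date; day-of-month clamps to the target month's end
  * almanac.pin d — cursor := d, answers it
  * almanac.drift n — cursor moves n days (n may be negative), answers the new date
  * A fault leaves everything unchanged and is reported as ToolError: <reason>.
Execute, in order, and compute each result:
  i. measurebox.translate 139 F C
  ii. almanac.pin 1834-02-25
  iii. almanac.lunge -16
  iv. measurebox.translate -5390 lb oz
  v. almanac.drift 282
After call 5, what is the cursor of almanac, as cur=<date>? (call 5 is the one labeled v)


Answer: cur=1833-08-03

Derivation:
-- 1. measurebox.translate(139, F, C) == 535/9
-- 2. almanac.pin(1834-02-25) == 1834-02-25
-- 3. almanac.lunge(-16) == 1832-10-25
-- 4. measurebox.translate(-5390, lb, oz) == -86240
-- 5. almanac.drift(282) == 1833-08-03


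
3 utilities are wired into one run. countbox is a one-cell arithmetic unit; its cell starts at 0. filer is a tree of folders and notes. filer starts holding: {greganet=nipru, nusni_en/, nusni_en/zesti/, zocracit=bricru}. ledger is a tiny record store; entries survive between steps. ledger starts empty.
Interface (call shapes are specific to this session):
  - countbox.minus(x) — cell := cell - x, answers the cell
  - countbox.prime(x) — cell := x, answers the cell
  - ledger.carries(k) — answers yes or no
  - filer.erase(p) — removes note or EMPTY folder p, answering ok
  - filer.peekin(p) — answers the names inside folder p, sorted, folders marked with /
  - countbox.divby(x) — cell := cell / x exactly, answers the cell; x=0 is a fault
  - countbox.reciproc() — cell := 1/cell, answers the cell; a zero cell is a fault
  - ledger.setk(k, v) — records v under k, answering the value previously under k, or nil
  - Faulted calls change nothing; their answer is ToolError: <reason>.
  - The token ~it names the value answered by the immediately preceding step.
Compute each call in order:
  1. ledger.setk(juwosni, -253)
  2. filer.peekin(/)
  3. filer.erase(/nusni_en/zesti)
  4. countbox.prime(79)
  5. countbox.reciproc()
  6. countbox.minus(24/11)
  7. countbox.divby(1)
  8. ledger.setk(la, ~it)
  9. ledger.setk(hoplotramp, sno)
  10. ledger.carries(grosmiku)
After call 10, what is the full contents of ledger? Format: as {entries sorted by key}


Act: setk[k→juwosni; v→-253]
Obs: nil
Act: peekin[p→/]
Obs: [greganet, nusni_en/, zocracit]
Act: erase[p→/nusni_en/zesti]
Obs: ok
Act: prime[x→79]
Obs: 79
Act: reciproc[]
Obs: 1/79
Act: minus[x→24/11]
Obs: -1885/869
Act: divby[x→1]
Obs: -1885/869
Act: setk[k→la; v→~it]
Obs: nil
Act: setk[k→hoplotramp; v→sno]
Obs: nil
Act: carries[k→grosmiku]
Obs: no

Answer: {hoplotramp=sno, juwosni=-253, la=-1885/869}


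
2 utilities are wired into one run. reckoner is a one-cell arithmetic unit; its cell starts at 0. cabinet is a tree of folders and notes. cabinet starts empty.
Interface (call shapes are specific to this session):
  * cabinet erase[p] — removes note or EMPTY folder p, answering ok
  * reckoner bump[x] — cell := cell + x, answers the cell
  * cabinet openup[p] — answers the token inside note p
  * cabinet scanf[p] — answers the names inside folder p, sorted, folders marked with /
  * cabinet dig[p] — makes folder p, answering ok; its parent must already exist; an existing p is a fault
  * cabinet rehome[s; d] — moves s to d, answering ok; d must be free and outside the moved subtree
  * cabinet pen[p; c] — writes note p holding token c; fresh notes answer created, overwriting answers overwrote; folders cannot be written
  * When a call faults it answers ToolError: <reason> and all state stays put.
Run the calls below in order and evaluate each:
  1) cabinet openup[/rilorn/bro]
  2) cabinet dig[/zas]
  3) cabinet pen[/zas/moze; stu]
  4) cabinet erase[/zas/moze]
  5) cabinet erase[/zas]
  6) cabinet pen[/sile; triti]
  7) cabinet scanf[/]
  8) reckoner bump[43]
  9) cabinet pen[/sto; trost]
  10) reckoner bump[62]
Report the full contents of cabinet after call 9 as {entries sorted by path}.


Answer: {sile=triti, sto=trost}

Derivation:
→ cabinet openup(p→/rilorn/bro)
← ToolError: not found
→ cabinet dig(p→/zas)
← ok
→ cabinet pen(p→/zas/moze, c→stu)
← created
→ cabinet erase(p→/zas/moze)
← ok
→ cabinet erase(p→/zas)
← ok
→ cabinet pen(p→/sile, c→triti)
← created
→ cabinet scanf(p→/)
← [sile]
→ reckoner bump(x→43)
← 43
→ cabinet pen(p→/sto, c→trost)
← created
→ reckoner bump(x→62)
← 105


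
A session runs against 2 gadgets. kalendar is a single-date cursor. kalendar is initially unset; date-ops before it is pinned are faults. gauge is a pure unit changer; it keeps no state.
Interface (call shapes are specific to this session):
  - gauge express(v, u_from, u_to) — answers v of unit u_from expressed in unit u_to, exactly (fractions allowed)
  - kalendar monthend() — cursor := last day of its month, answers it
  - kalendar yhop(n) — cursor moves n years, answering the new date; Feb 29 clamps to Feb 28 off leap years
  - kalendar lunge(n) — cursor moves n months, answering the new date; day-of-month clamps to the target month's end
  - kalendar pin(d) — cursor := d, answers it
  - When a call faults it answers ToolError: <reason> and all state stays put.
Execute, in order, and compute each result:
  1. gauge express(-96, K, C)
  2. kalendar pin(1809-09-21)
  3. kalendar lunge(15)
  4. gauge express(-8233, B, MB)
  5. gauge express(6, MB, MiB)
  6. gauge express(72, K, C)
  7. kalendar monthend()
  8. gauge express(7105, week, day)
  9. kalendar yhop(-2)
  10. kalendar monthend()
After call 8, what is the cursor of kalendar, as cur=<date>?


Answer: cur=1810-12-31

Derivation:
Then gauge express passing -96, K, C, → -7383/20.
I use kalendar pin passing 1809-09-21, and get 1809-09-21.
Calling kalendar lunge passing 15, which returns 1810-12-21.
Then gauge express passing -8233, B, MB, which returns -8233/1000000.
I invoke gauge express passing 6, MB, MiB, and observe 46875/8192.
I use gauge express passing 72, K, C, giving -4023/20.
I invoke kalendar monthend, and see 1810-12-31.
I try gauge express passing 7105, week, day, — result: 49735.
Using kalendar yhop passing -2, → 1808-12-31.
Invoking kalendar monthend(), yielding 1808-12-31.


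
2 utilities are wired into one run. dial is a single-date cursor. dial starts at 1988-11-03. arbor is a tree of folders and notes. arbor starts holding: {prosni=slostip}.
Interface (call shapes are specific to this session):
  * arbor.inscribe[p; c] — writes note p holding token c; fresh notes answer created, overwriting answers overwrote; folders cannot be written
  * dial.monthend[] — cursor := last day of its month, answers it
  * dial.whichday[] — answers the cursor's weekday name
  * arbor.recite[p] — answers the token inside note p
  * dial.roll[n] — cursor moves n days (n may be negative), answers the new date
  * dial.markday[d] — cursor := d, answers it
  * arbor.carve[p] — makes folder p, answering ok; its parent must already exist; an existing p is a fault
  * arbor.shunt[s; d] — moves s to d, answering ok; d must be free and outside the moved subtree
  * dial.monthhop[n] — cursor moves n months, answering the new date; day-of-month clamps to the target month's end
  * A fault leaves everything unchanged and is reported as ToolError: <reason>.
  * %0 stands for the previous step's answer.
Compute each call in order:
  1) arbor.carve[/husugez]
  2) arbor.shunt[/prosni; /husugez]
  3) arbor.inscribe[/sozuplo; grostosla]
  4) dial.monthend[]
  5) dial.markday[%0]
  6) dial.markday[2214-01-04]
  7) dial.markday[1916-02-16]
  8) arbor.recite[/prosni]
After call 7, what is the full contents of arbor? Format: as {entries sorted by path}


> arbor.carve p: /husugez
= ok
> arbor.shunt s: /prosni d: /husugez
= ToolError: exists
> arbor.inscribe p: /sozuplo c: grostosla
= created
> dial.monthend
= 1988-11-30
> dial.markday d: %0
= 1988-11-30
> dial.markday d: 2214-01-04
= 2214-01-04
> dial.markday d: 1916-02-16
= 1916-02-16
> arbor.recite p: /prosni
= slostip

Answer: {husugez/, prosni=slostip, sozuplo=grostosla}


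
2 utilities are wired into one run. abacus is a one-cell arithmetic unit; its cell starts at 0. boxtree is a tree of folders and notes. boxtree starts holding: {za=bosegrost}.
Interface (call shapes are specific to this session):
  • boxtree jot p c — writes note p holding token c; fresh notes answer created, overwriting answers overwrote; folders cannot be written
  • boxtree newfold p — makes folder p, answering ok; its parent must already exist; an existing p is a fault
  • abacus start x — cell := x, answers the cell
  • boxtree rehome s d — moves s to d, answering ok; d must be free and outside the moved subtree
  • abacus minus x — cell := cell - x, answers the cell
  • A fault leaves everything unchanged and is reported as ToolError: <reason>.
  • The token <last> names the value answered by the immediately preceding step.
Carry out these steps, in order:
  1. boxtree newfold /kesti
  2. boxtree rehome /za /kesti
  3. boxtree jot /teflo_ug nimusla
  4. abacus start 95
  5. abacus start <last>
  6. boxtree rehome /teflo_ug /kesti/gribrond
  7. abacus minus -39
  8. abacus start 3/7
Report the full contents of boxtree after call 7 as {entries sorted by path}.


Answer: {kesti/, kesti/gribrond=nimusla, za=bosegrost}

Derivation:
# boxtree newfold(/kesti) -> ok
# boxtree rehome(/za, /kesti) -> ToolError: exists
# boxtree jot(/teflo_ug, nimusla) -> created
# abacus start(95) -> 95
# abacus start(<last>) -> 95
# boxtree rehome(/teflo_ug, /kesti/gribrond) -> ok
# abacus minus(-39) -> 134
# abacus start(3/7) -> 3/7


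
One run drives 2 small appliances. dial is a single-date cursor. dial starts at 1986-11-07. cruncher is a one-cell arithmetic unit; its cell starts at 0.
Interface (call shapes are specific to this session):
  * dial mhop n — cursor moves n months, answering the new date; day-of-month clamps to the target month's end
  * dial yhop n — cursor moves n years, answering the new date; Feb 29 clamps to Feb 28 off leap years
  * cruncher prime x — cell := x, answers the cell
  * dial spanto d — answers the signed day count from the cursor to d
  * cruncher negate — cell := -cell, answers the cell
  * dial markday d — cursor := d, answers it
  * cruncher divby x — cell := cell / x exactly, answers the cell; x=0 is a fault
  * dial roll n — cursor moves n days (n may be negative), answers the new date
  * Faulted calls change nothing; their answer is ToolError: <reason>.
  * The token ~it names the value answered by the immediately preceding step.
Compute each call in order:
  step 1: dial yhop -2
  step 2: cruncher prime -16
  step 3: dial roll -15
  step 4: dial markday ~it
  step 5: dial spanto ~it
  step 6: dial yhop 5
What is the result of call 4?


>> dial yhop(n: -2)
<< 1984-11-07
>> cruncher prime(x: -16)
<< -16
>> dial roll(n: -15)
<< 1984-10-23
>> dial markday(d: ~it)
<< 1984-10-23
>> dial spanto(d: ~it)
<< 0
>> dial yhop(n: 5)
<< 1989-10-23

Answer: 1984-10-23


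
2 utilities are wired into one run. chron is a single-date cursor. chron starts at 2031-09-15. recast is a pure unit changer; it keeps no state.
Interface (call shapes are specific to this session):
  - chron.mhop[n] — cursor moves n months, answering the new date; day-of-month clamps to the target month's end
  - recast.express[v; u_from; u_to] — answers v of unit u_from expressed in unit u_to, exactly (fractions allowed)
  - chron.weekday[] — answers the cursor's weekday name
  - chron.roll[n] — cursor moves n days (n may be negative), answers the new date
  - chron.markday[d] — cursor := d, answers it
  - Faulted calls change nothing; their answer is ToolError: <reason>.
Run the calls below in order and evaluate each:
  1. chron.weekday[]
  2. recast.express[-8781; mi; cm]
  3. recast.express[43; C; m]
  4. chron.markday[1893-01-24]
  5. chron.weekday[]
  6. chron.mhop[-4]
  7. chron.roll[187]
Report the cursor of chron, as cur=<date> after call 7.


Answer: cur=1893-03-30

Derivation:
CALL chron.weekday[]
RET  Monday
CALL recast.express[v: -8781; u_from: mi; u_to: cm]
RET  -7065824832/5
CALL recast.express[v: 43; u_from: C; u_to: m]
RET  ToolError: incompatible units
CALL chron.markday[d: 1893-01-24]
RET  1893-01-24
CALL chron.weekday[]
RET  Tuesday
CALL chron.mhop[n: -4]
RET  1892-09-24
CALL chron.roll[n: 187]
RET  1893-03-30


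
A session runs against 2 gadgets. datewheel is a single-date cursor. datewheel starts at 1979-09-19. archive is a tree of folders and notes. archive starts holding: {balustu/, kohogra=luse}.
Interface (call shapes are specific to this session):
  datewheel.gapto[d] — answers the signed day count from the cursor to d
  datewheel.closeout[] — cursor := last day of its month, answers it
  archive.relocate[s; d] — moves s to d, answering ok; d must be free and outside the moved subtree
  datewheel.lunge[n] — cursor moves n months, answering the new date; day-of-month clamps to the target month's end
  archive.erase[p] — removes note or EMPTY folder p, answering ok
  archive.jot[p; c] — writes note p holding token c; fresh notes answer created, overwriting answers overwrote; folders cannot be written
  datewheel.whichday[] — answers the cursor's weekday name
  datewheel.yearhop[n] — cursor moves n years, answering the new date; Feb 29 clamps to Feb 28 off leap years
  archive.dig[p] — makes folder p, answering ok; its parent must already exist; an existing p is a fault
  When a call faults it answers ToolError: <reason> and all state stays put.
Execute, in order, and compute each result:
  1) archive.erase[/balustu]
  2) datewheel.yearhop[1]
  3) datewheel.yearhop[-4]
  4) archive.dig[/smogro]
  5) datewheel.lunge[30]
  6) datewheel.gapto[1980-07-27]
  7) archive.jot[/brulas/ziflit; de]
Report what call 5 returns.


>> archive.erase(/balustu)
<< ok
>> datewheel.yearhop(1)
<< 1980-09-19
>> datewheel.yearhop(-4)
<< 1976-09-19
>> archive.dig(/smogro)
<< ok
>> datewheel.lunge(30)
<< 1979-03-19
>> datewheel.gapto(1980-07-27)
<< 496
>> archive.jot(/brulas/ziflit, de)
<< ToolError: no parent

Answer: 1979-03-19


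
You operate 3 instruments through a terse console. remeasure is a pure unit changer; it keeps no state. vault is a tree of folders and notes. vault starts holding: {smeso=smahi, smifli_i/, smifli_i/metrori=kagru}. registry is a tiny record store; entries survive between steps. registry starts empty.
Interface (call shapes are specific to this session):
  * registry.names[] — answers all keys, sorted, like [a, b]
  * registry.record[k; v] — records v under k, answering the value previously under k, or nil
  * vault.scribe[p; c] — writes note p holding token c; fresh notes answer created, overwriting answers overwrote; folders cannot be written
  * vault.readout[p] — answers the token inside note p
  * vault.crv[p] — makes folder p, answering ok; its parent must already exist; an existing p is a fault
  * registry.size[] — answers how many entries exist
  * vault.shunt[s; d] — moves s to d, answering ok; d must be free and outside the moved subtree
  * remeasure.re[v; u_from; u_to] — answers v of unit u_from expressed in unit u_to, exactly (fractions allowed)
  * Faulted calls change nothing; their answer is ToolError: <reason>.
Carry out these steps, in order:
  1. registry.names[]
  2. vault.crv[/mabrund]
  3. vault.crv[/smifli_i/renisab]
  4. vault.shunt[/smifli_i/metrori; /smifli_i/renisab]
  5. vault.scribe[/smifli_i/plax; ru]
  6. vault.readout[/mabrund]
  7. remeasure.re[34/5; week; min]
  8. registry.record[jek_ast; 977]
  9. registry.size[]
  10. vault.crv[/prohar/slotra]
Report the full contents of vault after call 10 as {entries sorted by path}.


Do: registry.names[]
See: []
Do: vault.crv[p=/mabrund]
See: ok
Do: vault.crv[p=/smifli_i/renisab]
See: ok
Do: vault.shunt[s=/smifli_i/metrori; d=/smifli_i/renisab]
See: ToolError: exists
Do: vault.scribe[p=/smifli_i/plax; c=ru]
See: created
Do: vault.readout[p=/mabrund]
See: ToolError: is a directory
Do: remeasure.re[v=34/5; u_from=week; u_to=min]
See: 68544
Do: registry.record[k=jek_ast; v=977]
See: nil
Do: registry.size[]
See: 1
Do: vault.crv[p=/prohar/slotra]
See: ToolError: no parent

Answer: {mabrund/, smeso=smahi, smifli_i/, smifli_i/metrori=kagru, smifli_i/plax=ru, smifli_i/renisab/}
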